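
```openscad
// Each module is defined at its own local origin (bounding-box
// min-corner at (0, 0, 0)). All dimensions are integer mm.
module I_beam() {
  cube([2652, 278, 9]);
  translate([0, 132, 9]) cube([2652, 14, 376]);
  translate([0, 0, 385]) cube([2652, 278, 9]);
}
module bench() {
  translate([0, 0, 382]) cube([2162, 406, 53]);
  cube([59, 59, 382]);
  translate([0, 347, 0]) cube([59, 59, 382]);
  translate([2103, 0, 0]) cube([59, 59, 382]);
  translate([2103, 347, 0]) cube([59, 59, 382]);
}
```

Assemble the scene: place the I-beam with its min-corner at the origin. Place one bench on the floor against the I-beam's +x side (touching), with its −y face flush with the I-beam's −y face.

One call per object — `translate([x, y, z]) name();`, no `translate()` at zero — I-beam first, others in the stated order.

I_beam();
translate([2652, 0, 0]) bench();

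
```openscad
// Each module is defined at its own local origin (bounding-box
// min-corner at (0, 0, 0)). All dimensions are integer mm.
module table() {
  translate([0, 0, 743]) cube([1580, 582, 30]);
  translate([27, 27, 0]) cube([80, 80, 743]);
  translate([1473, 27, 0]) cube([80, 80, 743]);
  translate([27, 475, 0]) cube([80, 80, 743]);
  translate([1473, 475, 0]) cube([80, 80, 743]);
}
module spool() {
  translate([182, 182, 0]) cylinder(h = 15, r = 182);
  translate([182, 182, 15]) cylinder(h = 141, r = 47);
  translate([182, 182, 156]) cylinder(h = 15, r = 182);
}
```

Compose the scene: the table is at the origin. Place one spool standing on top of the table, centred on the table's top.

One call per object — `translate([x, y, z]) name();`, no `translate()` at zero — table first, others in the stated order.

table();
translate([608, 109, 773]) spool();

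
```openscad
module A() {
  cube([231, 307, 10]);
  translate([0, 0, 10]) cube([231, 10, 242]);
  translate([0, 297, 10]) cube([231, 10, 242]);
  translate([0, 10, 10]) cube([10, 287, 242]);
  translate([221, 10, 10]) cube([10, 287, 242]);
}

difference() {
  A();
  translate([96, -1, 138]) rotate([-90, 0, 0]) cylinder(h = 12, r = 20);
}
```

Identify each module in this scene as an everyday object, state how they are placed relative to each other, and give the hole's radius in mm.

The subtracted cylinder has r = 20 mm.

A is an open box. The open box has a circular hole through its front wall. The hole's radius is 20 mm.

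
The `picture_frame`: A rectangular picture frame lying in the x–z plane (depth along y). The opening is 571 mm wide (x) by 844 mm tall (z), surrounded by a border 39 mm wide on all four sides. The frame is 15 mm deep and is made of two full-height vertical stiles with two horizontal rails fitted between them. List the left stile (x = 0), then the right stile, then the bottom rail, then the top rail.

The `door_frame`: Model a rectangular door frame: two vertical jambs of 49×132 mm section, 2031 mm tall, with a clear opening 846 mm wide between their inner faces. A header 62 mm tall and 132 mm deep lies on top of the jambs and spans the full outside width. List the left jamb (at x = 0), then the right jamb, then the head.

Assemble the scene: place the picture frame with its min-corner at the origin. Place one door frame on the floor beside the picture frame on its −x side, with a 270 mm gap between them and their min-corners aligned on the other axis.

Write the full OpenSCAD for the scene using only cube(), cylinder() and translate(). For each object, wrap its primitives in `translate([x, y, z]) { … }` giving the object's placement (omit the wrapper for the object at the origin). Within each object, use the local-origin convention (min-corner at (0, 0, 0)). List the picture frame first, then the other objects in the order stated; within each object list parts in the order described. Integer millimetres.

cube([39, 15, 922]);
translate([610, 0, 0]) cube([39, 15, 922]);
translate([39, 0, 0]) cube([571, 15, 39]);
translate([39, 0, 883]) cube([571, 15, 39]);
translate([-1214, 0, 0]) {
  cube([49, 132, 2031]);
  translate([895, 0, 0]) cube([49, 132, 2031]);
  translate([0, 0, 2031]) cube([944, 132, 62]);
}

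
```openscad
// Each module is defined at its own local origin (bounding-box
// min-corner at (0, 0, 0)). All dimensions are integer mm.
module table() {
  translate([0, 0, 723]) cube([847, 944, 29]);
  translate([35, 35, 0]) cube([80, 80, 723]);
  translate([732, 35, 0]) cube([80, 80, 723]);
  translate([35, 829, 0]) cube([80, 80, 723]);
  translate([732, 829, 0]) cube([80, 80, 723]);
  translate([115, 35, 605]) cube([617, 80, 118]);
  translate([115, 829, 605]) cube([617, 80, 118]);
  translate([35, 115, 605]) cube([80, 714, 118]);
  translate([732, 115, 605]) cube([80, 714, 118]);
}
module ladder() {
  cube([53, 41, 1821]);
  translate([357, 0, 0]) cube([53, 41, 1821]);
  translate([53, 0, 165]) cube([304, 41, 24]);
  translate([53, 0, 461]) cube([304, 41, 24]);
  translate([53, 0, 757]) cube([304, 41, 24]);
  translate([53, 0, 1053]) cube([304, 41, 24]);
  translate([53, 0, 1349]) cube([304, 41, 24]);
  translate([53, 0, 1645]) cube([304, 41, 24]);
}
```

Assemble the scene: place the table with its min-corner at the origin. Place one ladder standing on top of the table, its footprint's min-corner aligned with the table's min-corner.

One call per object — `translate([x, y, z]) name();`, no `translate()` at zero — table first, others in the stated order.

table();
translate([0, 0, 752]) ladder();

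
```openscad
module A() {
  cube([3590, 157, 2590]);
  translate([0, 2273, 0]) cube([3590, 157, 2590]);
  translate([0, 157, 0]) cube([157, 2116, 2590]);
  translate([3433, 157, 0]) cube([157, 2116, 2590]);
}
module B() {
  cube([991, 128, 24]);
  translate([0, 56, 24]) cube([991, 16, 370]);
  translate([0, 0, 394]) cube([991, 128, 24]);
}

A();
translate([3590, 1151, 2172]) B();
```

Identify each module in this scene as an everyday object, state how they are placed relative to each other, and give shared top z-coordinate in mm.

Both tops at z = 2590 mm.

A is a house frame. B is an I-beam. The I-beam is beside the house frame with their tops flush at z = 2590. The shared top z-coordinate is 2590 mm.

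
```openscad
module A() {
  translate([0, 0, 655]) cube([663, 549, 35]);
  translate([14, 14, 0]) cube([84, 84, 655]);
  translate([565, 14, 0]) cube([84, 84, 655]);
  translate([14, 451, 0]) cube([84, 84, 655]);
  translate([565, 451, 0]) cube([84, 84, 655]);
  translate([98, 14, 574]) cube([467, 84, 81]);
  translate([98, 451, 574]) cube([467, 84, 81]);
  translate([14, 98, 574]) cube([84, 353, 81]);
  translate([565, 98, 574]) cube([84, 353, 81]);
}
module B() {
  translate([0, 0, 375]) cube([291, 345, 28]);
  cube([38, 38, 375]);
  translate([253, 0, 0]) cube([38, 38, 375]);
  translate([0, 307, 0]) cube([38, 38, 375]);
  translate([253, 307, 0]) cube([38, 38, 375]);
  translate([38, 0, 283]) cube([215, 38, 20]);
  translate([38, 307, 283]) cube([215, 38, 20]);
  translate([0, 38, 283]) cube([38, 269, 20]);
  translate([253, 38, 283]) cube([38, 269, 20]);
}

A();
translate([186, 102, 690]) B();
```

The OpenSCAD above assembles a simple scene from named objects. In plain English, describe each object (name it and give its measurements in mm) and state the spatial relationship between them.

A is a rectangular dining table. The top is 663×549×35 mm with its upper surface at z = 690 mm. It stands on four 84×84 mm square legs, each inset 14 mm from the nearest pair of top edges, running from the floor to the underside of the top. Four apron rails, 84 mm thick and 81 mm tall, run between adjacent legs with their top edges flush with the underside of the top and their outer faces flush with the legs' outer faces.

B is a four-legged stool. The seat is 291×345 mm, 28 mm thick, top at z = 403 mm. It stands on four square legs, each 38×38 mm in cross-section, from z = 0 to the seat underside, each flush with a corner of the seat. Four stretchers, 38 mm wide and 20 mm tall, connect adjacent legs with their undersides at z = 283 mm, each running between the inner faces of the legs it joins and aligned with the legs' outer faces on the other axis.

The stool is on top of the table, centred.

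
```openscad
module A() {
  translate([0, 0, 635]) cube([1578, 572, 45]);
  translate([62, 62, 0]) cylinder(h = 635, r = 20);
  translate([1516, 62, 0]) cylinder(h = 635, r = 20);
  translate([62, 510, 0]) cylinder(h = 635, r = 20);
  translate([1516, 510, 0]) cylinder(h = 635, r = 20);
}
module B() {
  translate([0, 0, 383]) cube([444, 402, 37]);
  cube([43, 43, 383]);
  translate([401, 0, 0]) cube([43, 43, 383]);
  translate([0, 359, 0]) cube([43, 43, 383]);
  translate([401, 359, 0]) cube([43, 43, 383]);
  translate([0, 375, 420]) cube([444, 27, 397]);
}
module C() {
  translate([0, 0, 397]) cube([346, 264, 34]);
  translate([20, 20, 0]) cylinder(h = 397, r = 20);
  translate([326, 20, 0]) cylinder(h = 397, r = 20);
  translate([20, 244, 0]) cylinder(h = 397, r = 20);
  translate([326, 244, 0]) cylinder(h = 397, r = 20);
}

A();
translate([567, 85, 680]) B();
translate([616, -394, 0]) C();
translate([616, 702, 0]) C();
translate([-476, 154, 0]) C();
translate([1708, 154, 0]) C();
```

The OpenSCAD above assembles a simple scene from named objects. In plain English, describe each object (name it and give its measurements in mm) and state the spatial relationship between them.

A is a table with a 1578×572 mm rectangular top, 45 mm thick, top surface at z = 680 mm, supported by four round legs of 40 mm diameter, each leg's bounding box inset 42 mm from the nearest pair of top edges, running from the floor.

B is a chair: 444×402 mm seat, 37 mm thick, top at z = 420 mm, on four 43 mm square corner legs flush with the seat edges. A 27 mm thick backrest slab spans the full seat width, extending 397 mm above the seat top, its back face flush with the seat's +y edge.

C is a simple wooden stool: a rectangular seat 346 mm (x) by 264 mm (y), 34 mm thick, top face at z = 431 mm, on four round legs, each 40 mm in diameter. The legs rest on z = 0, each leg's axis is inset half a diameter from the nearest pair of seat edges (so the leg's bounding box is flush with the corner).

The chair is on top of the table, centred. Four stools sit around the table at the −y, +y, −x, +x sides.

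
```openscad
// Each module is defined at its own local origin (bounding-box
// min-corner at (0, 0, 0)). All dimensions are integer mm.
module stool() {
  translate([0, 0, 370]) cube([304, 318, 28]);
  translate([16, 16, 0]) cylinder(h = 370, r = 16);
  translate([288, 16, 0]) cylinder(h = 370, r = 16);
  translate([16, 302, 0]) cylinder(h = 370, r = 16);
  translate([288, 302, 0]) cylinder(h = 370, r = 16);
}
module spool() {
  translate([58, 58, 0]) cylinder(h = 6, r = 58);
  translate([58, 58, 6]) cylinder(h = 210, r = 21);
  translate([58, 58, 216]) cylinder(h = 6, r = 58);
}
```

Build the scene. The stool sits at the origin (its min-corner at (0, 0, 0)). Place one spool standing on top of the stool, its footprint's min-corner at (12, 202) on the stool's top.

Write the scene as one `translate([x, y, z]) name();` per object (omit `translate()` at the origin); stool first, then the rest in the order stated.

stool();
translate([12, 202, 398]) spool();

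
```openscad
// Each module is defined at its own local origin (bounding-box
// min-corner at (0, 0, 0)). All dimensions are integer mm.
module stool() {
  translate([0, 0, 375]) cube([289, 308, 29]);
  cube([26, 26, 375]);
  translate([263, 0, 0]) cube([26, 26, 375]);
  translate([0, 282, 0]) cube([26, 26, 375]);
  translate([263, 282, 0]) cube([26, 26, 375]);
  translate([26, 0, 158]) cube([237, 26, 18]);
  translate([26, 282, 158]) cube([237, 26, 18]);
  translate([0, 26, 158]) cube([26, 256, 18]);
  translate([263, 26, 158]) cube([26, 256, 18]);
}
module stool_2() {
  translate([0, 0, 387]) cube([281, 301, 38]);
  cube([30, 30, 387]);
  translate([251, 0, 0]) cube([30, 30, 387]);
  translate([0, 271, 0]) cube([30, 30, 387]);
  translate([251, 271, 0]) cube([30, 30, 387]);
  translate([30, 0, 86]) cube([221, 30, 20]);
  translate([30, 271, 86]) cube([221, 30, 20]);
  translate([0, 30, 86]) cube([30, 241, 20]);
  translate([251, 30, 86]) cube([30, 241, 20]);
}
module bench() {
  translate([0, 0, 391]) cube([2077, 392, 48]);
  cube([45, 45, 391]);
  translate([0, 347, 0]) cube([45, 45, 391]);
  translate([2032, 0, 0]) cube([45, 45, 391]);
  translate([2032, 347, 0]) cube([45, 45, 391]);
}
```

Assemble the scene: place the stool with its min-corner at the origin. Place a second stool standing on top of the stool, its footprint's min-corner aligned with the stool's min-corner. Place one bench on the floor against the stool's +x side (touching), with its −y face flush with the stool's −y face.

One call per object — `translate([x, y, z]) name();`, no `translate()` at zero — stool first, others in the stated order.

stool();
translate([0, 0, 404]) stool_2();
translate([289, 0, 0]) bench();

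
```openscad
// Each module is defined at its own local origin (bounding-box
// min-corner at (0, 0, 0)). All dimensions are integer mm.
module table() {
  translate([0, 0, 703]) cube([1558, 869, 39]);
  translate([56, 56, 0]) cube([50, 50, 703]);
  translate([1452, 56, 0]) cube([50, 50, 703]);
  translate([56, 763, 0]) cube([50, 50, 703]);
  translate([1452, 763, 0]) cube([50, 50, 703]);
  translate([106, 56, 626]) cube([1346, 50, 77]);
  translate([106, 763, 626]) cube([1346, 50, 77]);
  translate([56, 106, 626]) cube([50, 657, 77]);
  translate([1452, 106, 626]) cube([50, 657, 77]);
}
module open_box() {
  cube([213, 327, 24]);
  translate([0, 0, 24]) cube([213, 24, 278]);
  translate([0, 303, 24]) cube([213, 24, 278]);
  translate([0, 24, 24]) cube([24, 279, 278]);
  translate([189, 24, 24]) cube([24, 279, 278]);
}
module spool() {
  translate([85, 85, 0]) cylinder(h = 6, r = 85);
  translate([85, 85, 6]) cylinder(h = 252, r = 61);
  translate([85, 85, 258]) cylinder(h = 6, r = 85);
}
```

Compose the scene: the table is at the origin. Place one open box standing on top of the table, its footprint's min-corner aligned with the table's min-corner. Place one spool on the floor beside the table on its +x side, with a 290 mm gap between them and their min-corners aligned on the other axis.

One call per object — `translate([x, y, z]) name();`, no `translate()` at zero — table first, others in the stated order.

table();
translate([0, 0, 742]) open_box();
translate([1848, 0, 0]) spool();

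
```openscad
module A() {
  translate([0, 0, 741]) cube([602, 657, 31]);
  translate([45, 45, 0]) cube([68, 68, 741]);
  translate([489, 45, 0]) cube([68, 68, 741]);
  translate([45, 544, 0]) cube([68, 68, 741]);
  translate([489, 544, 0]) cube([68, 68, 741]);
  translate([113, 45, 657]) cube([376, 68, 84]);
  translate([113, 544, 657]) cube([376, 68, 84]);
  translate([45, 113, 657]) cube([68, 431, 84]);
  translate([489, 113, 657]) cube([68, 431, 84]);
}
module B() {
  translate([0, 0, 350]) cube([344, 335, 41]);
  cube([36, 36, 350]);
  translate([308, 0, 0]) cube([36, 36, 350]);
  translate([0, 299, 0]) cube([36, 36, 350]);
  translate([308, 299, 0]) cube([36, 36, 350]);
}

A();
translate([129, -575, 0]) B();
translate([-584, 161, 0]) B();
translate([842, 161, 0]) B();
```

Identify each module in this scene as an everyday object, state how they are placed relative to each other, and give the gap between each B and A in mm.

A is a table. B is a stool. Three stools sit around the table at the −y, −x, +x sides. The gap between each stool and the table is 240 mm.

Each stool's nearest face is 240 mm from the table's bounding box.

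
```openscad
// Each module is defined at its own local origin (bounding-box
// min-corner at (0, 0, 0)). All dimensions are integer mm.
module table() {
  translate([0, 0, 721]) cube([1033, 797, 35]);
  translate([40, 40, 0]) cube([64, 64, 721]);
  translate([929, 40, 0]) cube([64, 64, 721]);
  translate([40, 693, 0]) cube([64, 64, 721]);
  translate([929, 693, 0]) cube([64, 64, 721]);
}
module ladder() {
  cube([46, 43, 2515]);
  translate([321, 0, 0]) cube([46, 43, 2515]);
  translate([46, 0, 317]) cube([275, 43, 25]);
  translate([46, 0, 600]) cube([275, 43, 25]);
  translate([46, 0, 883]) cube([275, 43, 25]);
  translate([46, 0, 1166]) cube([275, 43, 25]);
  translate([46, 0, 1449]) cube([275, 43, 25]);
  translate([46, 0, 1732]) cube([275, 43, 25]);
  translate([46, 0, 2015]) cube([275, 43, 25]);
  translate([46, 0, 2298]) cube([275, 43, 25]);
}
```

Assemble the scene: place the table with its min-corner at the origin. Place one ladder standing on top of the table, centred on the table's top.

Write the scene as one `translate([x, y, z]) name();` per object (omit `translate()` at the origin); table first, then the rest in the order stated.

table();
translate([333, 377, 756]) ladder();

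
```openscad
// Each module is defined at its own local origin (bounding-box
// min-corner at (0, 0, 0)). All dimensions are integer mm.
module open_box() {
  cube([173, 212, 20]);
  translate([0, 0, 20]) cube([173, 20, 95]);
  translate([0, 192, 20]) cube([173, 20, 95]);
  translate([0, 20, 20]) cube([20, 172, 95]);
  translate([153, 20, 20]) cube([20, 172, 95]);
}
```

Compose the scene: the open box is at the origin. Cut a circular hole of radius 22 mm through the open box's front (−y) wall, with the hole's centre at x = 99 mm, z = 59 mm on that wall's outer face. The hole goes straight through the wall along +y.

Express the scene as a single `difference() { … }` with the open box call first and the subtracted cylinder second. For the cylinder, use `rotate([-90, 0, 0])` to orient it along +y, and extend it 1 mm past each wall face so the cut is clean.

difference() {
  open_box();
  translate([99, -1, 59]) rotate([-90, 0, 0]) cylinder(h = 22, r = 22);
}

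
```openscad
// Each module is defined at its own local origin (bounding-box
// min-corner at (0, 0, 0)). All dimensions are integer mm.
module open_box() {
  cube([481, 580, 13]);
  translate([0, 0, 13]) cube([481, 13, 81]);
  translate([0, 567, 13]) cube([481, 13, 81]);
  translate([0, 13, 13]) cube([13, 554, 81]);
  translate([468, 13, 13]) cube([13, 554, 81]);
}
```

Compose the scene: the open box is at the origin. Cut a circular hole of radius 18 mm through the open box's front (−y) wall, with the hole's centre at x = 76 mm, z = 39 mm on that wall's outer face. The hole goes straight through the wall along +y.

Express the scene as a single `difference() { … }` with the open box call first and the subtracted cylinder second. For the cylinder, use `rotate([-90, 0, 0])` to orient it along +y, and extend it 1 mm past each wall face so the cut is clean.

difference() {
  open_box();
  translate([76, -1, 39]) rotate([-90, 0, 0]) cylinder(h = 15, r = 18);
}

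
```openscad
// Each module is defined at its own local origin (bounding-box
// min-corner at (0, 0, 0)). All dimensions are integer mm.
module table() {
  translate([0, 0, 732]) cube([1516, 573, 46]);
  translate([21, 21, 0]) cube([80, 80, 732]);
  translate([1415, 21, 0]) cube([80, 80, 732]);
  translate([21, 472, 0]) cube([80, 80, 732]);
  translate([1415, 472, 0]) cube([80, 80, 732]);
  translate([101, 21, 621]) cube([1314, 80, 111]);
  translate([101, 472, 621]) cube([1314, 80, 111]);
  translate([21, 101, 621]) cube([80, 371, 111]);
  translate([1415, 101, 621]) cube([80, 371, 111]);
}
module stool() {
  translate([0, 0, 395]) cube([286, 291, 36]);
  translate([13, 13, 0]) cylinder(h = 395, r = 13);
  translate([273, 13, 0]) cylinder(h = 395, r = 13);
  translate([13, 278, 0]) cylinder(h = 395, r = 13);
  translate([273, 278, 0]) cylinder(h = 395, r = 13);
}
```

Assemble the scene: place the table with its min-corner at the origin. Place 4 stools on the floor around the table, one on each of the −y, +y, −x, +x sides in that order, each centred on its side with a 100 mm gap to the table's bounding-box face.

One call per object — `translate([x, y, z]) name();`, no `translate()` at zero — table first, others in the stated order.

table();
translate([615, -391, 0]) stool();
translate([615, 673, 0]) stool();
translate([-386, 141, 0]) stool();
translate([1616, 141, 0]) stool();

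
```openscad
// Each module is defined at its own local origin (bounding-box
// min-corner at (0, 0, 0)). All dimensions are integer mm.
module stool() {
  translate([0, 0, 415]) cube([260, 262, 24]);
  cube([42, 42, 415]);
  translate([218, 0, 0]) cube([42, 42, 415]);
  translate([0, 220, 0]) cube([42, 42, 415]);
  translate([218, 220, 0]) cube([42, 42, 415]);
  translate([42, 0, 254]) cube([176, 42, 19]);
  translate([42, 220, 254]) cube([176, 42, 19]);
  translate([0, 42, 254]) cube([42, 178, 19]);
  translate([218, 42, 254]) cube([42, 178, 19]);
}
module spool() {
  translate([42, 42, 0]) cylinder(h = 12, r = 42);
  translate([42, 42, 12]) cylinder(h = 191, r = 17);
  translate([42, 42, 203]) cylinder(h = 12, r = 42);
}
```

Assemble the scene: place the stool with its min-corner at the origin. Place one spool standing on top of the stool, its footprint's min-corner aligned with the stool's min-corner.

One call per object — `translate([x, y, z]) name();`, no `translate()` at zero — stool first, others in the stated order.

stool();
translate([0, 0, 439]) spool();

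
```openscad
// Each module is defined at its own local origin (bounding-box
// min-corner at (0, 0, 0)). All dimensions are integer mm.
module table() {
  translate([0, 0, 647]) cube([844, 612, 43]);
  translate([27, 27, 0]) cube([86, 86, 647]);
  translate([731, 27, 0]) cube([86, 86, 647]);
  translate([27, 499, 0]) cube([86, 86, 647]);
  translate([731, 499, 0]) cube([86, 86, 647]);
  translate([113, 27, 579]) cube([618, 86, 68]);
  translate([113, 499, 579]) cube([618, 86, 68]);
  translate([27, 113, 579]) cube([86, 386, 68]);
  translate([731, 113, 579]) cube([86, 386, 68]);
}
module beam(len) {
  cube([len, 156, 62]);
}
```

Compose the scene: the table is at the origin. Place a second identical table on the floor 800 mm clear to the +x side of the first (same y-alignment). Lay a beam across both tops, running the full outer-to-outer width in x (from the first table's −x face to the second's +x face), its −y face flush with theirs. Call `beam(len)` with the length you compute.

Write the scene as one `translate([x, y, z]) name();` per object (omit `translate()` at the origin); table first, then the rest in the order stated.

table();
translate([1644, 0, 0]) table();
translate([0, 0, 690]) beam(2488);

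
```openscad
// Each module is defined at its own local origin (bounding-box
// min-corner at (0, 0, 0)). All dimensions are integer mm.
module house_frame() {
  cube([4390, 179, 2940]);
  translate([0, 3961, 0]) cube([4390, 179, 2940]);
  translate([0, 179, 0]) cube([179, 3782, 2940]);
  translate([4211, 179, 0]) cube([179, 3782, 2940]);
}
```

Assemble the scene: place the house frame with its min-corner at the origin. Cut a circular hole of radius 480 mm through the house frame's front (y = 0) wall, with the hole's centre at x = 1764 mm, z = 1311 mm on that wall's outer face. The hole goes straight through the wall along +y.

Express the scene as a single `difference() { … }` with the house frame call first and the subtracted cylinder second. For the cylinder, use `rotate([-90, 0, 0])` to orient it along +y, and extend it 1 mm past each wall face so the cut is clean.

difference() {
  house_frame();
  translate([1764, -1, 1311]) rotate([-90, 0, 0]) cylinder(h = 181, r = 480);
}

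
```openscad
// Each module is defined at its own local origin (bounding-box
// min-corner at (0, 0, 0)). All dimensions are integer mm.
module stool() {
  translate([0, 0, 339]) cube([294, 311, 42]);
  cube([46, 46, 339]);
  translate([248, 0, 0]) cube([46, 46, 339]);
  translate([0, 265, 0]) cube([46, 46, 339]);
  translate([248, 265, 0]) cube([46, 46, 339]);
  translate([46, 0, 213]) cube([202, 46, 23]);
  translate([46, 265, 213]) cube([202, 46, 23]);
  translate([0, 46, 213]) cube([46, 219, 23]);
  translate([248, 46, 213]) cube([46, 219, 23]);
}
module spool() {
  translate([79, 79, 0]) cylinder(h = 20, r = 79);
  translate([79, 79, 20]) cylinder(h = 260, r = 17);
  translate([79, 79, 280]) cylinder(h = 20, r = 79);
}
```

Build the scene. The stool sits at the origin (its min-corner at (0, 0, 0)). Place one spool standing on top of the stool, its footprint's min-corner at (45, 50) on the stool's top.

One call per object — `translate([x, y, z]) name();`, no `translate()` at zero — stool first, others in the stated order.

stool();
translate([45, 50, 381]) spool();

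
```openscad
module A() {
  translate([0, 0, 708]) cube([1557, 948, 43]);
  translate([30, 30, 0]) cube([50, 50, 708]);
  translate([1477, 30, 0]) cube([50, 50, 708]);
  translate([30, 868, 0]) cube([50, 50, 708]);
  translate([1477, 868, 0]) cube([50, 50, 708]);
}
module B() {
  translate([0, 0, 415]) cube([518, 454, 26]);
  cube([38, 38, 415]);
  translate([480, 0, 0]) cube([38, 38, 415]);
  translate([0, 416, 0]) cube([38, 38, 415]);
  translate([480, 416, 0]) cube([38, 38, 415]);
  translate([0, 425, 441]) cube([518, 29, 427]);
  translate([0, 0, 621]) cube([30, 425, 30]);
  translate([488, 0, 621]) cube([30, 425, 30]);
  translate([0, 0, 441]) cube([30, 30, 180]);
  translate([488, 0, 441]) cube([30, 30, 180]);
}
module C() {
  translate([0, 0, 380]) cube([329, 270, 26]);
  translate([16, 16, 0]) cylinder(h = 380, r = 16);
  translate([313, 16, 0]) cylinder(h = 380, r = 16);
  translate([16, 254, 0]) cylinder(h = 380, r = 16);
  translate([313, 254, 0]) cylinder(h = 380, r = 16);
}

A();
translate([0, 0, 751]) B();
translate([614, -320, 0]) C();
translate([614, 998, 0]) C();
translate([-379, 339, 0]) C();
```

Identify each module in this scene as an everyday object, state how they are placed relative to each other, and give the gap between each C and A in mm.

Each stool's nearest face is 50 mm from the table's bounding box.

A is a table. B is a chair. C is a stool. The chair is on top of the table. Three stools sit around the table at the −y, +y, −x sides. The gap between each stool and the table is 50 mm.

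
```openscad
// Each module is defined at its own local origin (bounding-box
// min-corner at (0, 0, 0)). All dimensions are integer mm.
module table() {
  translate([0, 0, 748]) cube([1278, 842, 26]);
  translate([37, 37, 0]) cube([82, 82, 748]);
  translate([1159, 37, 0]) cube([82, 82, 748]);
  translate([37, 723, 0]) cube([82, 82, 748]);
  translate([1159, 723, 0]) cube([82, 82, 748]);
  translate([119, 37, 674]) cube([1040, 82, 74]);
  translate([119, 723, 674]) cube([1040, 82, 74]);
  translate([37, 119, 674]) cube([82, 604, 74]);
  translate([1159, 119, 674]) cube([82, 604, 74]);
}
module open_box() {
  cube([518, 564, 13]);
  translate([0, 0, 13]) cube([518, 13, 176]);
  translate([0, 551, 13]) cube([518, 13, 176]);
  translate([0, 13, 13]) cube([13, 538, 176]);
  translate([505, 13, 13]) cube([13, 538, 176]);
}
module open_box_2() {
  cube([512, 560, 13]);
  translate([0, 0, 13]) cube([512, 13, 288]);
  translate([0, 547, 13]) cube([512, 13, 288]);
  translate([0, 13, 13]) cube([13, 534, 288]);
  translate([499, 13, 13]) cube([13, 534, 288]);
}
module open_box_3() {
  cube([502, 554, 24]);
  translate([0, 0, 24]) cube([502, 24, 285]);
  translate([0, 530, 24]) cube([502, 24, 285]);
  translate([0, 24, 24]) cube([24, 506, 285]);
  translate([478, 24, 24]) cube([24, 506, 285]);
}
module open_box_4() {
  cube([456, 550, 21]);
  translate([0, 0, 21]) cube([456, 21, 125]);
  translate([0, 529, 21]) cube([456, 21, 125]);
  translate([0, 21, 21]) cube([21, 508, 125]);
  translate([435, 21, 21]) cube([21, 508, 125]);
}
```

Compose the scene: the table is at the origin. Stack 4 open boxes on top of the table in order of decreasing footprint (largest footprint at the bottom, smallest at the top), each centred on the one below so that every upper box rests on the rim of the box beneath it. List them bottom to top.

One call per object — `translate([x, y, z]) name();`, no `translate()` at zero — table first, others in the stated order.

table();
translate([380, 139, 774]) open_box();
translate([383, 141, 963]) open_box_2();
translate([388, 144, 1264]) open_box_3();
translate([411, 146, 1573]) open_box_4();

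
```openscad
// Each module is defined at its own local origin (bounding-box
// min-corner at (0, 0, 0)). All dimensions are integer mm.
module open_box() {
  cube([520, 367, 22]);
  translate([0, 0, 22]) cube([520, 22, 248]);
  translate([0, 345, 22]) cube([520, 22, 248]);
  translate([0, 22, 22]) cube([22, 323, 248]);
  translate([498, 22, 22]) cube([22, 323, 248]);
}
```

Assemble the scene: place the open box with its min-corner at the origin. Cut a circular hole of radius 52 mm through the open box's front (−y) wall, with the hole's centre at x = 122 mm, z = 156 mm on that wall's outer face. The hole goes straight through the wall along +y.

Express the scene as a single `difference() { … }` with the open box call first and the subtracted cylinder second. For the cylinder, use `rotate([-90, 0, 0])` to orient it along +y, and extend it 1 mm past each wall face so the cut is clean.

difference() {
  open_box();
  translate([122, -1, 156]) rotate([-90, 0, 0]) cylinder(h = 24, r = 52);
}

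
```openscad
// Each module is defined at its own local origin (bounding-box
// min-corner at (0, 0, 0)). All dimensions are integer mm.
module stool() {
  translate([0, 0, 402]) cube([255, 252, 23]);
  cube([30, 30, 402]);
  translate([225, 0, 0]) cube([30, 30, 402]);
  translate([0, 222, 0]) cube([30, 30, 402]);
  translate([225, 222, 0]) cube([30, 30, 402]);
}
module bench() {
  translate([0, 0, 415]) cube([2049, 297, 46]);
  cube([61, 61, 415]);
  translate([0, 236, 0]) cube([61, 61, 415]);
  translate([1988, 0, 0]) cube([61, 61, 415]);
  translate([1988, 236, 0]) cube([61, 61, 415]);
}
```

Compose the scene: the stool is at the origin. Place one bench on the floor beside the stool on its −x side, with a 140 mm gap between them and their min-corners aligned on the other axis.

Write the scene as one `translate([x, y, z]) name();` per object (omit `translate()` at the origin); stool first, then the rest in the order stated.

stool();
translate([-2189, 0, 0]) bench();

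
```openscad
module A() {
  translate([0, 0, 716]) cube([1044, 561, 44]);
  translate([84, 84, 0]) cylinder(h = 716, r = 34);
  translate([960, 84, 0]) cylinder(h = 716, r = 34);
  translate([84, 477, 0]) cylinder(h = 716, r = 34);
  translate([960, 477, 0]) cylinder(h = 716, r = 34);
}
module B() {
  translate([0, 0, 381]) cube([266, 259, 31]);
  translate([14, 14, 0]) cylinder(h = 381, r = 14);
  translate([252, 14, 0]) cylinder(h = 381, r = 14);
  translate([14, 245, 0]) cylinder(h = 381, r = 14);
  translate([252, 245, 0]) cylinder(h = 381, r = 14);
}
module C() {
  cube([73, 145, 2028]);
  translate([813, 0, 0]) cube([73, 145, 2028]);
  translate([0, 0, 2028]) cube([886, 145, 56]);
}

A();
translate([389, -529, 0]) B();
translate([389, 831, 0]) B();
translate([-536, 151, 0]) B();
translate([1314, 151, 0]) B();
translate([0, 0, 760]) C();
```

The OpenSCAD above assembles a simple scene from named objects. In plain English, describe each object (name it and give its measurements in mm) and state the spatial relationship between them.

A is a table: top 1044 mm (x) × 561 mm (y), 44 mm thick, upper face at z = 760 mm, on four round legs of 68 mm diameter, each leg's bounding box inset 50 mm from the nearest pair of top edges, running from z = 0 to the bottom of the top.

B is a simple wooden stool: a rectangular seat 266 mm (x) by 259 mm (y), 31 mm thick, top face at z = 412 mm, on four round legs, each 28 mm in diameter. The legs rest on z = 0, each leg's axis is inset half a diameter from the nearest pair of seat edges (so the leg's bounding box is flush with the corner).

C is a rectangular door frame: two vertical jambs of 73×145 mm section, 2028 mm tall, with a clear opening 740 mm wide between their inner faces. A header 56 mm tall and 145 mm deep lies on top of the jambs and spans the full outside width.

Four stools sit around the table at the −y, +y, −x, +x sides. The door frame is on top of the table.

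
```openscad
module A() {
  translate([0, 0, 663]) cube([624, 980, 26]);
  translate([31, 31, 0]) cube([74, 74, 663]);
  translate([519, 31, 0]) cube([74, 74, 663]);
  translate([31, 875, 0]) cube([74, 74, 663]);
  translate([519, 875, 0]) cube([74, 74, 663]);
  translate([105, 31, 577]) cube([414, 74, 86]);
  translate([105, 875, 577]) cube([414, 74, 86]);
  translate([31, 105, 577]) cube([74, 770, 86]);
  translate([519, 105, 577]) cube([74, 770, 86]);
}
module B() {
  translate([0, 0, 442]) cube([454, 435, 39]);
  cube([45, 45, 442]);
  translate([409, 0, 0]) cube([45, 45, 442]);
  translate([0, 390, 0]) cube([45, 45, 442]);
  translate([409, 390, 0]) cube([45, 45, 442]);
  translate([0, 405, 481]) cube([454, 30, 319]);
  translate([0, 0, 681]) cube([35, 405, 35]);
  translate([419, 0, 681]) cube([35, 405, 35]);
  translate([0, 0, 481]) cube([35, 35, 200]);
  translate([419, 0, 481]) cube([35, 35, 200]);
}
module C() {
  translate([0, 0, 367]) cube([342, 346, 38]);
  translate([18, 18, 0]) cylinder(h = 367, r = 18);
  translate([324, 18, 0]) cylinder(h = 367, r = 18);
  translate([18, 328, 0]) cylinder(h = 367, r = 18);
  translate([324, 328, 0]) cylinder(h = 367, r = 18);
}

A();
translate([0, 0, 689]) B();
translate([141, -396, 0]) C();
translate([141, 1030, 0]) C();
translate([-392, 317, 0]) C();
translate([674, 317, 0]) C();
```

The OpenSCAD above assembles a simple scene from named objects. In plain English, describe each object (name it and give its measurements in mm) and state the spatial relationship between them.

A is a table with a 624×980 mm rectangular top, 26 mm thick, top surface at z = 689 mm, supported by four 74×74 mm square legs, each inset 31 mm from the nearest pair of top edges, running from the floor. Four apron rails, 74 mm thick and 86 mm tall, run between adjacent legs with their top edges flush with the underside of the top and their outer faces flush with the legs' outer faces.

B is a chair. The seat is a 454×435×39 mm slab with its top at z = 481 mm, on four 45×45 mm corner legs (flush with the seat edges, standing on z = 0). A flat backrest 30 mm thick, 319 mm tall, spans the full seat width and rises from the seat top along its +y edge, rear face flush with the rear of the seat. Two armrests of 35×35 mm section run along each side from the seat's front edge to the front of the backrest, top faces 235 mm above the seat top and outer faces flush with the seat's x-edges; a 35×35 mm post under the front of each armrest stands on the seat at the front corner.

C is a simple wooden stool: a rectangular seat 342 mm (x) by 346 mm (y), 38 mm thick, top face at z = 405 mm, on four round legs, each 36 mm in diameter. The legs rest on z = 0, each leg's axis is inset half a diameter from the nearest pair of seat edges (so the leg's bounding box is flush with the corner).

The chair is on top of the table. Four stools sit around the table at the −y, +y, −x, +x sides.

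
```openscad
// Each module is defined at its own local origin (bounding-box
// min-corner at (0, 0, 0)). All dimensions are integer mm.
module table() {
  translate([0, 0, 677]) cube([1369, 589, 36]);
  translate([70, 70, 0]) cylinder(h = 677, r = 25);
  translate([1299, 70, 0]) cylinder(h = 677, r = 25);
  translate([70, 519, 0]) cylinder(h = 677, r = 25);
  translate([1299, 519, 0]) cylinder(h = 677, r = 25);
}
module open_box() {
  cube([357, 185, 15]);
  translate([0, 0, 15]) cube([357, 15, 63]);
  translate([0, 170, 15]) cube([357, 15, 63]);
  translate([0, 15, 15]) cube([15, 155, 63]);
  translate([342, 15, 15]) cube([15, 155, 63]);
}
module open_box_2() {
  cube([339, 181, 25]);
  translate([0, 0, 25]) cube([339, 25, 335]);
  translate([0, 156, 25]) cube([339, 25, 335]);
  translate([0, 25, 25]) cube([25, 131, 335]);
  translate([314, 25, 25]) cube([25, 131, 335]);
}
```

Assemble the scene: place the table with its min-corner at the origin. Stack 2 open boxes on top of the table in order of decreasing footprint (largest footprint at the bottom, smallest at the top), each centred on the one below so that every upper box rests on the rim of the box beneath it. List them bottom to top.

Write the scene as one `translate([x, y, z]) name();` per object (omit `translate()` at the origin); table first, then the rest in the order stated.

table();
translate([506, 202, 713]) open_box();
translate([515, 204, 791]) open_box_2();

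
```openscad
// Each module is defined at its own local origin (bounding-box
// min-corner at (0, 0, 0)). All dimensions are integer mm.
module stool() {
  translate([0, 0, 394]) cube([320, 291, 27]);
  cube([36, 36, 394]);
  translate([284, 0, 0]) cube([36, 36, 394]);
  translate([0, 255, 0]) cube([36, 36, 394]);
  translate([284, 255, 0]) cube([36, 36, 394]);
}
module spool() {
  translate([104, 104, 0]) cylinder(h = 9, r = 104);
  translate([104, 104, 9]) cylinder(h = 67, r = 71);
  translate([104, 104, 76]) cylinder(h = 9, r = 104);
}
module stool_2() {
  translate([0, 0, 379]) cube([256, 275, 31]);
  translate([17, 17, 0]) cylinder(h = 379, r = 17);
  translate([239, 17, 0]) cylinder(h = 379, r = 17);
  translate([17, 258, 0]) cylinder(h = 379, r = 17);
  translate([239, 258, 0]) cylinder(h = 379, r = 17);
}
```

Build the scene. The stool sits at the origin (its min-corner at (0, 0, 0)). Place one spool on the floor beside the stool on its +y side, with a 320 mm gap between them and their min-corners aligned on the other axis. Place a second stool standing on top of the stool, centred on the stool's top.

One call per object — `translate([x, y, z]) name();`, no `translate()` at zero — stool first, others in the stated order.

stool();
translate([0, 611, 0]) spool();
translate([32, 8, 421]) stool_2();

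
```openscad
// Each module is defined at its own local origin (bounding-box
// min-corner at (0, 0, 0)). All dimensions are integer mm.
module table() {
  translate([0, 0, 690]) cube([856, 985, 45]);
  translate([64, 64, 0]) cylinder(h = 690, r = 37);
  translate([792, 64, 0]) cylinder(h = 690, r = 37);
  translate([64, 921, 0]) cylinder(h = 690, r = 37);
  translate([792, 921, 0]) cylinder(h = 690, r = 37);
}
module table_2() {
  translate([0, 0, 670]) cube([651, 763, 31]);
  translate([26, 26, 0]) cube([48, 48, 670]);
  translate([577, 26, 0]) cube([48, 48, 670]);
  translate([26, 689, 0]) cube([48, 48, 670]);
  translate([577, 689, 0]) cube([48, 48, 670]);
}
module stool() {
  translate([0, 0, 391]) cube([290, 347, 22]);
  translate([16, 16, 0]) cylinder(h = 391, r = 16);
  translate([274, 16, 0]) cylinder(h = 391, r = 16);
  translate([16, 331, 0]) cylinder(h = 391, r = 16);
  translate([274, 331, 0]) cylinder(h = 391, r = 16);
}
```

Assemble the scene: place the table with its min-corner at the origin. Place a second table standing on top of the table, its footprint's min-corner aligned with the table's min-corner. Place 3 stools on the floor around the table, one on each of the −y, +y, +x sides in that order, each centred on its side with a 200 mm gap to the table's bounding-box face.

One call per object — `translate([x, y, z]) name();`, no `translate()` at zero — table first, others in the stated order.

table();
translate([0, 0, 735]) table_2();
translate([283, -547, 0]) stool();
translate([283, 1185, 0]) stool();
translate([1056, 319, 0]) stool();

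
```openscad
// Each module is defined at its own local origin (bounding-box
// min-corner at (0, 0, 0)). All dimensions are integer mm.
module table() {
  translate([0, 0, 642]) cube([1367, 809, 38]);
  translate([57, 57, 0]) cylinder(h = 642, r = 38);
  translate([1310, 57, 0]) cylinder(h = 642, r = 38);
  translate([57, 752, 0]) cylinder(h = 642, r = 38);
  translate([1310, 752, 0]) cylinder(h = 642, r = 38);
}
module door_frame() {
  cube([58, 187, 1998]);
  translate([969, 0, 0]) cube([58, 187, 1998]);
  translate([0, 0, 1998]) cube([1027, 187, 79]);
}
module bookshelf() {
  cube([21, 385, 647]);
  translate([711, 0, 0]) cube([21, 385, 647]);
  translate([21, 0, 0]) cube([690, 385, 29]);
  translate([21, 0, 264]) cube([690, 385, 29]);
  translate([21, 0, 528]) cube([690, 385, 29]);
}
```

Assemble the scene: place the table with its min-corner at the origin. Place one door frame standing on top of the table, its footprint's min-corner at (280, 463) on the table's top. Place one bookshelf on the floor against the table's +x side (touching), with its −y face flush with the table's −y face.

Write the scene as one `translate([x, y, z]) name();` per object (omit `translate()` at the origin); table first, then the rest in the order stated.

table();
translate([280, 463, 680]) door_frame();
translate([1367, 0, 0]) bookshelf();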